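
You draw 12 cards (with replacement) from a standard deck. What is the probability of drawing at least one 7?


P(not a 7) = 48/52 = 12/13
P(none in 12 draws) = (12/13)^12 = 8916100448256/23298085122481
P(≥1 7) = 1 - 8916100448256/23298085122481 = 14381984674225/23298085122481

P = 14381984674225/23298085122481 ≈ 61.73%


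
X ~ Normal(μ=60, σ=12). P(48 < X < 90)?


z₁=(48-60)/12=-1.0, z₂=(90-60)/12=2.5
P = Φ(2.5) - Φ(-1.0) = 0.993790 - 0.158655 = 0.835135 ≈ 0.8351

P(48 < X < 90) ≈ 0.8351


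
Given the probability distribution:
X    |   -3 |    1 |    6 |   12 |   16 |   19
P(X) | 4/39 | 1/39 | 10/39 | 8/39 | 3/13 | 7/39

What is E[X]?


E[X] = Σ x·P(X=x)
= (-3)×(4/39) + (1)×(1/39) + (6)×(10/39) + (12)×(8/39) + (16)×(3/13) + (19)×(7/39)
= 422/39

E[X] = 422/39


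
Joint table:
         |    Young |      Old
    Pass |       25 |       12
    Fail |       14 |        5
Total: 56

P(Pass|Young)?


P(Pass|Young) = 25/(25+14) = 25/39

P = 25/39 ≈ 64.10%


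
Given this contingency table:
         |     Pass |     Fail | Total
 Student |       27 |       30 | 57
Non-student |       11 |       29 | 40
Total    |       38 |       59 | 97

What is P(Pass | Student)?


P(Pass | Student) = 27/(27+30) = 27/57 = 9/19

P(Pass|Student) = 9/19 ≈ 47.37%


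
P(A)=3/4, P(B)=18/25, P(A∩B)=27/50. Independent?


P(A)×P(B) = 27/50
P(A∩B) = 27/50
Equal ✓ → Independent

Yes, independent


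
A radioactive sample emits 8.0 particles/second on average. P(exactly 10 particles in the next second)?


Poisson(λ=8.0): P(X=10) = e^(-λ)×λ^k/k!
= e^(-8.0) × 8.0^10 / 10!
≈ 0.0003354626279 × 1073741824 / 3628800 ≈ 0.099262

P(X=10) ≈ 0.099262 ≈ 9.93%


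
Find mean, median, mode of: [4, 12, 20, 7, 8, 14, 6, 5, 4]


Sorted: [4, 4, 5, 6, 7, 8, 12, 14, 20]
Mean = 80/9
Median = 7
Freq: {4: 2, 12: 1, 20: 1, 7: 1, 8: 1, 14: 1, 6: 1, 5: 1}
Mode: [4]

Mean=80/9, Median=7, Mode=4


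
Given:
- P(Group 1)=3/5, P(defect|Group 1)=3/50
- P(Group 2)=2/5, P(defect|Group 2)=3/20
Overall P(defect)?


P(B) = Σ P(B|Aᵢ)×P(Aᵢ)
  3/50×3/5 = 9/250
  3/20×2/5 = 3/50
Sum = 12/125

P(defect) = 12/125 ≈ 9.60%


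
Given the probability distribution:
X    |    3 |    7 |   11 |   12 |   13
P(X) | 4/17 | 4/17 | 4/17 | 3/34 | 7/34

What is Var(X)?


E[X] = 295/34
E[X²] = 3047/34
Var(X) = E[X²] - (E[X])² = 3047/34 - 87025/1156 = 16573/1156

Var(X) = 16573/1156 ≈ 14.3365


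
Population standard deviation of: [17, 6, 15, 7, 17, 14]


Mean = 76/6 = 38/3
  (17-38/3)²=169/9
  (6-38/3)²=400/9
  (15-38/3)²=49/9
  (7-38/3)²=289/9
  (17-38/3)²=169/9
  (14-38/3)²=16/9
Σ(x-μ)² = 364/3
σ² = (364/3)/6 = 182/9

σ = √(182/9) ≈ 4.4969


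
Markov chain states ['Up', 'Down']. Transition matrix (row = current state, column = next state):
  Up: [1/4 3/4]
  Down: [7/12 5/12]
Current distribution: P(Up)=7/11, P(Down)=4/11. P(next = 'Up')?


P(next=Up) = Σᵢ P(now=i)×P(i→Up)
= 7/11×1/4 + 4/11×7/12
= 7/44 + 7/33 = 49/132

P = 49/132 ≈ 0.3712


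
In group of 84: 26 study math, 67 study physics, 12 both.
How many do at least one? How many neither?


|A∪B| = 26+67-12 = 81
Neither = 84-81 = 3

At least one: 81; Neither: 3


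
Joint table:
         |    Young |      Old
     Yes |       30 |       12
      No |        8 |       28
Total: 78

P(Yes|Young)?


P(Yes|Young) = 30/(30+8) = 30/38 = 15/19

P = 15/19 ≈ 78.95%


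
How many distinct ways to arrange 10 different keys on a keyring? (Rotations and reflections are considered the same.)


Free circular arrangements: rotations and reflections both identified.
(n-1)!/2 = 9!/2 = 362880/2 = 181440

181440


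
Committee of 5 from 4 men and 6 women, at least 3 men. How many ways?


Count by #men:
  3M,2W: C(4,3)×C(6,2)=60
  4M,1W: C(4,4)×C(6,1)=6
Total = 66

66


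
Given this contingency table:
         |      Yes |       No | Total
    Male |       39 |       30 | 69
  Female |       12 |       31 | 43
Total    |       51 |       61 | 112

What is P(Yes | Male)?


P(Yes | Male) = 39/(39+30) = 39/69 = 13/23

P(Yes|Male) = 13/23 ≈ 56.52%


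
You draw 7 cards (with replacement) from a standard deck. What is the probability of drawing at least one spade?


P(not a spade) = 39/52 = 3/4
P(none in 7 draws) = (3/4)^7 = 2187/16384
P(≥1 spade) = 1 - 2187/16384 = 14197/16384

P = 14197/16384 ≈ 86.65%


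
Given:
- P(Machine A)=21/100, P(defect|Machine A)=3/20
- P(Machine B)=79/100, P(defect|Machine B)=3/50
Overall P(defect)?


P(B) = Σ P(B|Aᵢ)×P(Aᵢ)
  3/20×21/100 = 63/2000
  3/50×79/100 = 237/5000
Sum = 789/10000

P(defect) = 789/10000 ≈ 7.89%


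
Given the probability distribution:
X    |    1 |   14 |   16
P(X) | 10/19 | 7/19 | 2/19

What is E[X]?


E[X] = Σ x·P(X=x)
= (1)×(10/19) + (14)×(7/19) + (16)×(2/19)
= 140/19

E[X] = 140/19


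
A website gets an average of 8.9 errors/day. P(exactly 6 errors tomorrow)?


Poisson(λ=8.9): P(X=6) = e^(-λ)×λ^k/k!
= e^(-8.9) × 8.9^6 / 6!
≈ 0.0001363889265 × 496981.290961 / 720 ≈ 0.094143

P(X=6) ≈ 0.094143 ≈ 9.41%


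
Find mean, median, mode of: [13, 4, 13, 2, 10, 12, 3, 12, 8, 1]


Sorted: [1, 2, 3, 4, 8, 10, 12, 12, 13, 13]
Mean = 78/10 = 39/5
Median = 9
Freq: {13: 2, 4: 1, 2: 1, 10: 1, 12: 2, 3: 1, 8: 1, 1: 1}
Mode: [12, 13]

Mean=39/5, Median=9, Mode=[12, 13]


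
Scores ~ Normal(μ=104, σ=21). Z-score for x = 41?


z = (x - μ)/σ = (41 - 104)/21 = -3.0

z = -3.0


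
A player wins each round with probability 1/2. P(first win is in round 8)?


Geometric: P(X=8) = (1-p)^(k-1)×p = (1/2)^7×1/2 = 1/256

P(X=8) = 1/256 ≈ 0.39%


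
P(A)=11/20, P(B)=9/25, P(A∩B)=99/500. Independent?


P(A)×P(B) = 99/500
P(A∩B) = 99/500
Equal ✓ → Independent

Yes, independent


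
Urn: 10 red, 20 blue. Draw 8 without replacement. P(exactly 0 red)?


Hypergeometric: C(10,0)×C(20,8)/C(30,8)
= 1×125970/5852925 = 646/30015

P(X=0) = 646/30015 ≈ 2.15%


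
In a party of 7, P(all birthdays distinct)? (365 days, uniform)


P(all different) = Π(365-i)/365 for i=0..6
= (365/365)×(364/365)×...×(359/365)
= 0.943764

P ≈ 0.9438 ≈ 94.38%


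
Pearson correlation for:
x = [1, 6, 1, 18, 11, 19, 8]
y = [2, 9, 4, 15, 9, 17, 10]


n=7, Σx=64, Σy=66, Σxy=832, Σx²=908, Σy²=796
r = (7×832 - 64×66)/√((7×908 - 64²)(7×796 - 66²))
= 1600/√(2260×1216) = 1600/√2748160 ≈ 1600/1657.7575 ≈ 0.9652

r ≈ 0.9652


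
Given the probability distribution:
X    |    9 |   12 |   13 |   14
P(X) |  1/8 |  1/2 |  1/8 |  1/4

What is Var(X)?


E[X] = 49/4
E[X²] = 609/4
Var(X) = E[X²] - (E[X])² = 609/4 - 2401/16 = 35/16

Var(X) = 35/16 ≈ 2.1875


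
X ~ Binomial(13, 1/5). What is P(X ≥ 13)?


P(X ≥ 13) = Σ P(X=i) for i=13..13
P(X=13) = 1/1220703125
Sum = 1/1220703125

P(X ≥ 13) = 1/1220703125 ≈ 0.00%


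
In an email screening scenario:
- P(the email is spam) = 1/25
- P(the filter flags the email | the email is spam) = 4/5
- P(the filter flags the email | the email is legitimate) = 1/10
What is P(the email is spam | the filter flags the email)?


Using Bayes' theorem:
P(A|B) = P(B|A)·P(A) / P(B)

P(the filter flags the email) = 4/5 × 1/25 + 1/10 × 24/25
= 4/125 + 12/125 = 16/125

P(the email is spam|the filter flags the email) = (4/125) / (16/125) = 1/4

P(the email is spam|the filter flags the email) = 1/4 ≈ 25.00%


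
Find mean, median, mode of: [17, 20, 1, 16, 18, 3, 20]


Sorted: [1, 3, 16, 17, 18, 20, 20]
Mean = 95/7
Median = 17
Freq: {17: 1, 20: 2, 1: 1, 16: 1, 18: 1, 3: 1}
Mode: [20]

Mean=95/7, Median=17, Mode=20


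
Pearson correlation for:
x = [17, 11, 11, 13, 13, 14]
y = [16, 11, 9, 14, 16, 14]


n=6, Σx=79, Σy=80, Σxy=1078, Σx²=1065, Σy²=1106
r = (6×1078 - 79×80)/√((6×1065 - 79²)(6×1106 - 80²))
= 148/√(149×236) = 148/√35164 ≈ 148/187.5207 ≈ 0.7892

r ≈ 0.7892


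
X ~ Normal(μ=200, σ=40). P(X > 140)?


z = (140-200)/40 = -1.5
P(X > 140) = 1 - P(Z ≤ -1.5) = 1 - 0.0668 = 0.9332

P(X > 140) ≈ 0.9332


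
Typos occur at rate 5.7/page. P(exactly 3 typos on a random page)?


Poisson(λ=5.7): P(X=3) = e^(-λ)×λ^k/k!
= e^(-5.7) × 5.7^3 / 3!
≈ 0.003345965457 × 185.193 / 6 ≈ 0.103275

P(X=3) ≈ 0.103275 ≈ 10.33%


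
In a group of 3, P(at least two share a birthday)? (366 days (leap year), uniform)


P(all different) = Π(366-i)/366 for i=0..2
= 0.991818
P(match) = 1 - 0.991818 = 0.008182

P ≈ 0.0082 ≈ 0.82%


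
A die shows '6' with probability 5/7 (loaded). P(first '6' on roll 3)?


Geometric: P(X=3) = (1-p)^(k-1)×p = (2/7)^2×5/7 = 20/343

P(X=3) = 20/343 ≈ 5.83%


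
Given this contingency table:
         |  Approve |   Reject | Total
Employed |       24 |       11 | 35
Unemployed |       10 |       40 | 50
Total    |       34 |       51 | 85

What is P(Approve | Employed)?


P(Approve | Employed) = 24/(24+11) = 24/35

P(Approve|Employed) = 24/35 ≈ 68.57%


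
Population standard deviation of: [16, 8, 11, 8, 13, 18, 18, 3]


Mean = 95/8
  (16-95/8)²=1089/64
  (8-95/8)²=961/64
  (11-95/8)²=49/64
  (8-95/8)²=961/64
  (13-95/8)²=81/64
  (18-95/8)²=2401/64
  (18-95/8)²=2401/64
  (3-95/8)²=5041/64
Σ(x-μ)² = 1623/8
σ² = (1623/8)/8 = 1623/64

σ = √(1623/64) ≈ 5.0358


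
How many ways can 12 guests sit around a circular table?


Circular arrangements of 12 distinct objects: fix one position to break rotational symmetry.
(n-1)! = 11! = 39916800

39916800


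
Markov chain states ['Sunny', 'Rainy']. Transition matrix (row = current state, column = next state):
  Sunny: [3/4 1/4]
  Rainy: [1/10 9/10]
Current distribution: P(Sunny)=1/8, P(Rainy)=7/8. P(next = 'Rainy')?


P(next=Rainy) = Σᵢ P(now=i)×P(i→Rainy)
= 1/8×1/4 + 7/8×9/10
= 1/32 + 63/80 = 131/160

P = 131/160 ≈ 0.8187


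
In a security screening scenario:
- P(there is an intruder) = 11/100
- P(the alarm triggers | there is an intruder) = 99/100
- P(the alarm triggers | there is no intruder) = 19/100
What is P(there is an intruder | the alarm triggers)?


Using Bayes' theorem:
P(A|B) = P(B|A)·P(A) / P(B)

P(the alarm triggers) = 99/100 × 11/100 + 19/100 × 89/100
= 1089/10000 + 1691/10000 = 139/500

P(there is an intruder|the alarm triggers) = (1089/10000) / (139/500) = 1089/2780

P(there is an intruder|the alarm triggers) = 1089/2780 ≈ 39.17%


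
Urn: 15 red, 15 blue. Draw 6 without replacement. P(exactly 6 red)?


Hypergeometric: C(15,6)×C(15,0)/C(30,6)
= 5005×1/593775 = 11/1305

P(X=6) = 11/1305 ≈ 0.84%


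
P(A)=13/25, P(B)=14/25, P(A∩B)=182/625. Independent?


P(A)×P(B) = 182/625
P(A∩B) = 182/625
Equal ✓ → Independent

Yes, independent


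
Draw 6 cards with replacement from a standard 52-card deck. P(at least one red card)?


P(not a red card) = 26/52 = 1/2
P(none in 6 draws) = (1/2)^6 = 1/64
P(≥1 red card) = 1 - 1/64 = 63/64

P = 63/64 ≈ 98.44%


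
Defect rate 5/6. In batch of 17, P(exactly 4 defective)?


Binomial: P(X=4) = C(17,4)×p^4×(1-p)^13
= 2380 × 625/1296 × 1/13060694016 = 371875/4231664861184

P(X=4) = 371875/4231664861184 ≈ 0.00%


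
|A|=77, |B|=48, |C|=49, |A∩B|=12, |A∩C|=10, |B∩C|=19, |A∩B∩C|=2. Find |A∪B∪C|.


|A∪B∪C| = 77+48+49-12-10-19+2 = 135

|A∪B∪C| = 135


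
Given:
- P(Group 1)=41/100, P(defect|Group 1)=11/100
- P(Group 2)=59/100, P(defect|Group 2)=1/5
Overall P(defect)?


P(B) = Σ P(B|Aᵢ)×P(Aᵢ)
  11/100×41/100 = 451/10000
  1/5×59/100 = 59/500
Sum = 1631/10000

P(defect) = 1631/10000 ≈ 16.31%


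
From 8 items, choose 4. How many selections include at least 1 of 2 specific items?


Complement: C(8,4) - C(6,4) = 70 - 15 = 55

55


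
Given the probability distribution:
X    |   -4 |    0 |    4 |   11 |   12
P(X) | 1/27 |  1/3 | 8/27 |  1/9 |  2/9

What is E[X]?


E[X] = Σ x·P(X=x)
= (-4)×(1/27) + (0)×(1/3) + (4)×(8/27) + (11)×(1/9) + (12)×(2/9)
= 133/27

E[X] = 133/27


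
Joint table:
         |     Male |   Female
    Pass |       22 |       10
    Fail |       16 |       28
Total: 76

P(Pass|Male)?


P(Pass|Male) = 22/(22+16) = 22/38 = 11/19

P = 11/19 ≈ 57.89%


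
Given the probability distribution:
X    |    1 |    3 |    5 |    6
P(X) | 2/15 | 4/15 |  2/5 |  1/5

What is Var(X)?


E[X] = 62/15
E[X²] = 296/15
Var(X) = E[X²] - (E[X])² = 296/15 - 3844/225 = 596/225

Var(X) = 596/225 ≈ 2.6489


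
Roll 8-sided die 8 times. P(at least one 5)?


P(no 5)^8 = (7/8)^8 = 5764801/16777216
P(≥1) = 1 - 5764801/16777216 = 11012415/16777216

P = 11012415/16777216 ≈ 65.64%


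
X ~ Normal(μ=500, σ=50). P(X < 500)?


z = (500-500)/50 = 0.0
P(Z < 0.0) = 0.5000

P(X < 500) ≈ 0.5000


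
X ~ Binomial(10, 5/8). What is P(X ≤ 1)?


P(X ≤ 1) = Σ P(X=i) for i=0..1
P(X=0) = 59049/1073741824
P(X=1) = 492075/536870912
Sum = 1043199/1073741824

P(X ≤ 1) = 1043199/1073741824 ≈ 0.10%


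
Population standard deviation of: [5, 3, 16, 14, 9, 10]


Mean = 57/6 = 19/2
  (5-19/2)²=81/4
  (3-19/2)²=169/4
  (16-19/2)²=169/4
  (14-19/2)²=81/4
  (9-19/2)²=1/4
  (10-19/2)²=1/4
Σ(x-μ)² = 251/2
σ² = (251/2)/6 = 251/12

σ = √(251/12) ≈ 4.5735


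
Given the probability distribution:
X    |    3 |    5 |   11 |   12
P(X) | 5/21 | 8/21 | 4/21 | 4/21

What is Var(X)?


E[X] = 7
E[X²] = 435/7
Var(X) = E[X²] - (E[X])² = 435/7 - 49 = 92/7

Var(X) = 92/7 ≈ 13.1429


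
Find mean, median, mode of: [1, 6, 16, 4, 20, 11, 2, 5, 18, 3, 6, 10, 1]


Sorted: [1, 1, 2, 3, 4, 5, 6, 6, 10, 11, 16, 18, 20]
Mean = 103/13
Median = 6
Freq: {1: 2, 6: 2, 16: 1, 4: 1, 20: 1, 11: 1, 2: 1, 5: 1, 18: 1, 3: 1, 10: 1}
Mode: [1, 6]

Mean=103/13, Median=6, Mode=[1, 6]


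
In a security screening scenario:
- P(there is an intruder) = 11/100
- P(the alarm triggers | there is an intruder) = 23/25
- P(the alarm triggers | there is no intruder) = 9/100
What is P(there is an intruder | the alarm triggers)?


Using Bayes' theorem:
P(A|B) = P(B|A)·P(A) / P(B)

P(the alarm triggers) = 23/25 × 11/100 + 9/100 × 89/100
= 253/2500 + 801/10000 = 1813/10000

P(there is an intruder|the alarm triggers) = (253/2500) / (1813/10000) = 1012/1813

P(there is an intruder|the alarm triggers) = 1012/1813 ≈ 55.82%


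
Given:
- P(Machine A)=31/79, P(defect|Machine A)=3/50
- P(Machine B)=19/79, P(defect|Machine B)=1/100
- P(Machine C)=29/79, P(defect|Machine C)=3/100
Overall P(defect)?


P(B) = Σ P(B|Aᵢ)×P(Aᵢ)
  3/50×31/79 = 93/3950
  1/100×19/79 = 19/7900
  3/100×29/79 = 87/7900
Sum = 73/1975

P(defect) = 73/1975 ≈ 3.70%


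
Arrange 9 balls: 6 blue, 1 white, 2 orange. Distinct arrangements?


9!/(6!×1!×2!) = 252

252


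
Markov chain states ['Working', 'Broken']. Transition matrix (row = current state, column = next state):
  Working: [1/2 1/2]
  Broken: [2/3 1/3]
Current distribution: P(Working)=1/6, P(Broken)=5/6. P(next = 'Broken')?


P(next=Broken) = Σᵢ P(now=i)×P(i→Broken)
= 1/6×1/2 + 5/6×1/3
= 1/12 + 5/18 = 13/36

P = 13/36 ≈ 0.3611


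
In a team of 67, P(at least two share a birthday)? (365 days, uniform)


P(all different) = Π(365-i)/365 for i=0..66
= 0.001560
P(match) = 1 - 0.001560 = 0.998440

P ≈ 0.9984 ≈ 99.84%


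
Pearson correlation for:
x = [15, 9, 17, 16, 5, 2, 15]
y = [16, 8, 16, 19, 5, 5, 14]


n=7, Σx=79, Σy=83, Σxy=1133, Σx²=1105, Σy²=1183
r = (7×1133 - 79×83)/√((7×1105 - 79²)(7×1183 - 83²))
= 1374/√(1494×1392) = 1374/√2079648 ≈ 1374/1442.0985 ≈ 0.9528

r ≈ 0.9528


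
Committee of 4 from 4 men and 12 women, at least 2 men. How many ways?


Count by #men:
  2M,2W: C(4,2)×C(12,2)=396
  3M,1W: C(4,3)×C(12,1)=48
  4M,0W: C(4,4)×C(12,0)=1
Total = 445

445


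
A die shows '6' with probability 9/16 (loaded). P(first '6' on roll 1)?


Geometric: P(X=1) = (1-p)^(k-1)×p = (7/16)^0×9/16 = 9/16

P(X=1) = 9/16 ≈ 56.25%


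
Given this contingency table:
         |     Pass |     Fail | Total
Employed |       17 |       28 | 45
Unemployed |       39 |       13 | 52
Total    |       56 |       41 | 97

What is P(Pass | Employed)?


P(Pass | Employed) = 17/(17+28) = 17/45

P(Pass|Employed) = 17/45 ≈ 37.78%


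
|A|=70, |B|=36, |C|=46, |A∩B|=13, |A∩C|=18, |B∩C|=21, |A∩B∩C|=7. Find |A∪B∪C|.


|A∪B∪C| = 70+36+46-13-18-21+7 = 107

|A∪B∪C| = 107


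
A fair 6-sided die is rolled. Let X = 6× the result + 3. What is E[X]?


E[die] = (1+6)/2 = 7/2
E[X] = 6×7/2 + 3 = 24

E[X] = 24


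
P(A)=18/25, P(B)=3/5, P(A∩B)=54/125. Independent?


P(A)×P(B) = 54/125
P(A∩B) = 54/125
Equal ✓ → Independent

Yes, independent


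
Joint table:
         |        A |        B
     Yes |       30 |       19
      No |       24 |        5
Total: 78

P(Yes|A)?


P(Yes|A) = 30/(30+24) = 30/54 = 5/9

P = 5/9 ≈ 55.56%


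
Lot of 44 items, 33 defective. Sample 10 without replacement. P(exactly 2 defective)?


Hypergeometric: C(33,2)×C(11,8)/C(44,10)
= 528×165/2481256778 = 3960/112784399

P(X=2) = 3960/112784399 ≈ 0.00%


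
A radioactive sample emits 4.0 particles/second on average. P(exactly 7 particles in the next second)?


Poisson(λ=4.0): P(X=7) = e^(-λ)×λ^k/k!
= e^(-4.0) × 4.0^7 / 7!
≈ 0.01831563889 × 16384 / 5040 ≈ 0.059540

P(X=7) ≈ 0.059540 ≈ 5.95%


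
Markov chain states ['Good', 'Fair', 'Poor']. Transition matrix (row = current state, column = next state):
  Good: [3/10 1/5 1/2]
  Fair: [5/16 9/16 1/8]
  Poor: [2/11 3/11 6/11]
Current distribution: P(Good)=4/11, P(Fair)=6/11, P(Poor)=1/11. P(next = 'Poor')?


P(next=Poor) = Σᵢ P(now=i)×P(i→Poor)
= 4/11×1/2 + 6/11×1/8 + 1/11×6/11
= 2/11 + 3/44 + 6/121 = 145/484

P = 145/484 ≈ 0.2996


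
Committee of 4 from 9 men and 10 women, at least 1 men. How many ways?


Count by #men:
  1M,3W: C(9,1)×C(10,3)=1080
  2M,2W: C(9,2)×C(10,2)=1620
  3M,1W: C(9,3)×C(10,1)=840
  4M,0W: C(9,4)×C(10,0)=126
Total = 3666

3666


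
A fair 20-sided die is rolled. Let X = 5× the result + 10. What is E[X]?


E[die] = (1+20)/2 = 21/2
E[X] = 5×21/2 + 10 = 125/2

E[X] = 125/2


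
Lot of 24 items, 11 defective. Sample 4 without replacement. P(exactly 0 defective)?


Hypergeometric: C(11,0)×C(13,4)/C(24,4)
= 1×715/10626 = 65/966

P(X=0) = 65/966 ≈ 6.73%


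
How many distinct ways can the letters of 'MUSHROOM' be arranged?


Letters: 8, freq: {'M': 2, 'U': 1, 'S': 1, 'H': 1, 'R': 1, 'O': 2}
8!/(2!×1!×1!×1!×1!×2!) = 40320/4 = 10080

10080


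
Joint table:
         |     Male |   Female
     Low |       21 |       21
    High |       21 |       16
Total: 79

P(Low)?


P(Low) = (21+21)/79 = 42/79

P(Low) = 42/79 ≈ 53.16%


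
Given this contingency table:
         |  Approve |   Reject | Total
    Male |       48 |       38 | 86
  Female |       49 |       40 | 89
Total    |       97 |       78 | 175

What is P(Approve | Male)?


P(Approve | Male) = 48/(48+38) = 48/86 = 24/43

P(Approve|Male) = 24/43 ≈ 55.81%


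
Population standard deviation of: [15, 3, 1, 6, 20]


Mean = 45/5 = 9
  (15-9)²=36
  (3-9)²=36
  (1-9)²=64
  (6-9)²=9
  (20-9)²=121
Σ(x-μ)² = 266
σ² = 266/5

σ = √(266/5) ≈ 7.2938


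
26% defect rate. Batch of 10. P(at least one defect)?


P(all good) = (37/50)^10 = 4808584372417849/97656250000000000
P(≥1 defect) = 92847665627582151/97656250000000000

P = 92847665627582151/97656250000000000 ≈ 95.08%


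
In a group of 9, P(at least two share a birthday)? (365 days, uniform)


P(all different) = Π(365-i)/365 for i=0..8
= 0.905376
P(match) = 1 - 0.905376 = 0.094624

P ≈ 0.0946 ≈ 9.46%


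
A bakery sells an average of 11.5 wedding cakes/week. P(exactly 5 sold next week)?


Poisson(λ=11.5): P(X=5) = e^(-λ)×λ^k/k!
= e^(-11.5) × 11.5^5 / 5!
≈ 1.01300936e-05 × 201135.71875 / 120 ≈ 0.016979

P(X=5) ≈ 0.016979 ≈ 1.70%


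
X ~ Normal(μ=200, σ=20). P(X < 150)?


z = (150-200)/20 = -2.5
P(Z < -2.5) = 0.0062

P(X < 150) ≈ 0.0062


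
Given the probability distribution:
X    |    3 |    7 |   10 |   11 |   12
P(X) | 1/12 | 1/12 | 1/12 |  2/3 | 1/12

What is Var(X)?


E[X] = 10
E[X²] = 635/6
Var(X) = E[X²] - (E[X])² = 635/6 - 100 = 35/6

Var(X) = 35/6 ≈ 5.8333


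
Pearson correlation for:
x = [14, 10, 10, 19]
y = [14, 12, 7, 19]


n=4, Σx=53, Σy=52, Σxy=747, Σx²=757, Σy²=750
r = (4×747 - 53×52)/√((4×757 - 53²)(4×750 - 52²))
= 232/√(219×296) = 232/√64824 ≈ 232/254.6056 ≈ 0.9112

r ≈ 0.9112


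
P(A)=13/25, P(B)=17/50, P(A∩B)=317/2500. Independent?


P(A)×P(B) = 221/1250
P(A∩B) = 317/2500
Not equal → NOT independent

No, not independent


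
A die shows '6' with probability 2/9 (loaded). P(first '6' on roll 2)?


Geometric: P(X=2) = (1-p)^(k-1)×p = (7/9)^1×2/9 = 14/81

P(X=2) = 14/81 ≈ 17.28%


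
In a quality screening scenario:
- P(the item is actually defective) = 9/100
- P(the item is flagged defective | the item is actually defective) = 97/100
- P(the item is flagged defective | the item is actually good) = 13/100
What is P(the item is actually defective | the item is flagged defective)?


Using Bayes' theorem:
P(A|B) = P(B|A)·P(A) / P(B)

P(the item is flagged defective) = 97/100 × 9/100 + 13/100 × 91/100
= 873/10000 + 1183/10000 = 257/1250

P(the item is actually defective|the item is flagged defective) = (873/10000) / (257/1250) = 873/2056

P(the item is actually defective|the item is flagged defective) = 873/2056 ≈ 42.46%


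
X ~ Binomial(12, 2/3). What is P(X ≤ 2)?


P(X ≤ 2) = Σ P(X=i) for i=0..2
P(X=0) = 1/531441
P(X=1) = 8/177147
P(X=2) = 88/177147
Sum = 289/531441

P(X ≤ 2) = 289/531441 ≈ 0.05%


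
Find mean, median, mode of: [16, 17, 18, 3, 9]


Sorted: [3, 9, 16, 17, 18]
Mean = 63/5
Median = 16
Freq: {16: 1, 17: 1, 18: 1, 3: 1, 9: 1}
Mode: No mode

Mean=63/5, Median=16, Mode=No mode


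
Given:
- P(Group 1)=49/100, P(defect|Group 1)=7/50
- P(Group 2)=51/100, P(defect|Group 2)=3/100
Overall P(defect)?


P(B) = Σ P(B|Aᵢ)×P(Aᵢ)
  7/50×49/100 = 343/5000
  3/100×51/100 = 153/10000
Sum = 839/10000

P(defect) = 839/10000 ≈ 8.39%


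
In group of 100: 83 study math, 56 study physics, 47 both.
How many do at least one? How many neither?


|A∪B| = 83+56-47 = 92
Neither = 100-92 = 8

At least one: 92; Neither: 8


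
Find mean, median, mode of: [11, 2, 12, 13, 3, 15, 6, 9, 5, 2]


Sorted: [2, 2, 3, 5, 6, 9, 11, 12, 13, 15]
Mean = 78/10 = 39/5
Median = 15/2
Freq: {11: 1, 2: 2, 12: 1, 13: 1, 3: 1, 15: 1, 6: 1, 9: 1, 5: 1}
Mode: [2]

Mean=39/5, Median=15/2, Mode=2


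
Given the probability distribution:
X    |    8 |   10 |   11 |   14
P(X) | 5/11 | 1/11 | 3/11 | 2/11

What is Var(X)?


E[X] = 111/11
E[X²] = 1175/11
Var(X) = E[X²] - (E[X])² = 1175/11 - 12321/121 = 604/121

Var(X) = 604/121 ≈ 4.9917


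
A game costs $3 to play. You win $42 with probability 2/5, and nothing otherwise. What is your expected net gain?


E[gain] = (42-3)×2/5 + (-3)×3/5
= 78/5 - 9/5 = 69/5

Expected net gain = $69/5 ≈ $13.80


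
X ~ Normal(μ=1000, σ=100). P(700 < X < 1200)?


z₁=(700-1000)/100=-3.0, z₂=(1200-1000)/100=2.0
P = Φ(2.0) - Φ(-3.0) = 0.977250 - 0.001350 = 0.975900 ≈ 0.9759

P(700 < X < 1200) ≈ 0.9759


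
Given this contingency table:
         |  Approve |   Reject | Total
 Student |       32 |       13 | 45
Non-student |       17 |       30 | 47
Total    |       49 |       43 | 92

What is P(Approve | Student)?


P(Approve | Student) = 32/(32+13) = 32/45

P(Approve|Student) = 32/45 ≈ 71.11%


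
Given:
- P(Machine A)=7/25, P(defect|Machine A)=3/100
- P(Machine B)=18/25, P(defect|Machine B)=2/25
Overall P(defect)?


P(B) = Σ P(B|Aᵢ)×P(Aᵢ)
  3/100×7/25 = 21/2500
  2/25×18/25 = 36/625
Sum = 33/500

P(defect) = 33/500 ≈ 6.60%


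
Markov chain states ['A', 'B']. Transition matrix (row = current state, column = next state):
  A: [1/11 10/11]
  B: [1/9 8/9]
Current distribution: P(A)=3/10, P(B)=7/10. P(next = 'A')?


P(next=A) = Σᵢ P(now=i)×P(i→A)
= 3/10×1/11 + 7/10×1/9
= 3/110 + 7/90 = 52/495

P = 52/495 ≈ 0.1051


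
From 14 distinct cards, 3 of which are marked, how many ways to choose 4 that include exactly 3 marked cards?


Choose 3 of the 3 marked cards and 1 of the other 11 cards:
C(3,3)×C(11,1) = 1×11 = 11

11


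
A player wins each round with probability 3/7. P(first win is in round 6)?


Geometric: P(X=6) = (1-p)^(k-1)×p = (4/7)^5×3/7 = 3072/117649

P(X=6) = 3072/117649 ≈ 2.61%


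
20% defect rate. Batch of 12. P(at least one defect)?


P(all good) = (4/5)^12 = 16777216/244140625
P(≥1 defect) = 227363409/244140625

P = 227363409/244140625 ≈ 93.13%


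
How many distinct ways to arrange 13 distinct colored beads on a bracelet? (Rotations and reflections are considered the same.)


Free circular arrangements: rotations and reflections both identified.
(n-1)!/2 = 12!/2 = 479001600/2 = 239500800

239500800


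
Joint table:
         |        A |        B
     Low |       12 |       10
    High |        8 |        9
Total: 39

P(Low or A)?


P(Low∨A) = P(Low) + P(A) - P(Low∧A)
= (22 + 20 - 12)/39 = 30/39 = 10/13

P = 10/13 ≈ 76.92%


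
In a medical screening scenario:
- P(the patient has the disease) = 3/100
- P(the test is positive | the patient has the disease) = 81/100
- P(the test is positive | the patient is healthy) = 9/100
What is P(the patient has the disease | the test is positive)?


Using Bayes' theorem:
P(A|B) = P(B|A)·P(A) / P(B)

P(the test is positive) = 81/100 × 3/100 + 9/100 × 97/100
= 243/10000 + 873/10000 = 279/2500

P(the patient has the disease|the test is positive) = (243/10000) / (279/2500) = 27/124

P(the patient has the disease|the test is positive) = 27/124 ≈ 21.77%


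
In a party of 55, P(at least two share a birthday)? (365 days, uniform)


P(all different) = Π(365-i)/365 for i=0..54
= 0.013738
P(match) = 1 - 0.013738 = 0.986262

P ≈ 0.9863 ≈ 98.63%


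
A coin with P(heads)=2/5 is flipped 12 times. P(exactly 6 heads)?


Binomial: P(X=6) = C(12,6)×p^6×(1-p)^6
= 924 × 64/15625 × 729/15625 = 43110144/244140625

P(X=6) = 43110144/244140625 ≈ 17.66%


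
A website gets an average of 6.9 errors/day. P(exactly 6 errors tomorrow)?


Poisson(λ=6.9): P(X=6) = e^(-λ)×λ^k/k!
= e^(-6.9) × 6.9^6 / 6!
≈ 0.001007785429 × 107918.163081 / 720 ≈ 0.151053

P(X=6) ≈ 0.151053 ≈ 15.11%


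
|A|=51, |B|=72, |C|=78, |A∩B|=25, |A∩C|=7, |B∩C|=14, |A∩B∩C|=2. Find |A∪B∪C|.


|A∪B∪C| = 51+72+78-25-7-14+2 = 157

|A∪B∪C| = 157


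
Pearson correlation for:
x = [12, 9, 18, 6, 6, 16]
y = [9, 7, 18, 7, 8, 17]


n=6, Σx=67, Σy=66, Σxy=857, Σx²=877, Σy²=856
r = (6×857 - 67×66)/√((6×877 - 67²)(6×856 - 66²))
= 720/√(773×780) = 720/√602940 ≈ 720/776.4921 ≈ 0.9272

r ≈ 0.9272


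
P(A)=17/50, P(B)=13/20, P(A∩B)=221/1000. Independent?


P(A)×P(B) = 221/1000
P(A∩B) = 221/1000
Equal ✓ → Independent

Yes, independent


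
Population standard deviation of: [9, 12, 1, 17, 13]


Mean = 52/5
  (9-52/5)²=49/25
  (12-52/5)²=64/25
  (1-52/5)²=2209/25
  (17-52/5)²=1089/25
  (13-52/5)²=169/25
Σ(x-μ)² = 716/5
σ² = (716/5)/5 = 716/25

σ = √(716/25) ≈ 5.3516


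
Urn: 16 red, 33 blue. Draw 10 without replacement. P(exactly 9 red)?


Hypergeometric: C(16,9)×C(33,1)/C(49,10)
= 11440×33/8217822536 = 4290/93384347

P(X=9) = 4290/93384347 ≈ 0.00%


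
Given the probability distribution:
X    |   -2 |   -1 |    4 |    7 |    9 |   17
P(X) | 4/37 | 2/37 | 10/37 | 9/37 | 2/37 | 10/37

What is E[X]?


E[X] = Σ x·P(X=x)
= (-2)×(4/37) + (-1)×(2/37) + (4)×(10/37) + (7)×(9/37) + (9)×(2/37) + (17)×(10/37)
= 281/37

E[X] = 281/37


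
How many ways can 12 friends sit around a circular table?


Circular arrangements of 12 distinct objects: fix one position to break rotational symmetry.
(n-1)! = 11! = 39916800

39916800


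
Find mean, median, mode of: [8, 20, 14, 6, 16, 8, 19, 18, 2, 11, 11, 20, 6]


Sorted: [2, 6, 6, 8, 8, 11, 11, 14, 16, 18, 19, 20, 20]
Mean = 159/13
Median = 11
Freq: {8: 2, 20: 2, 14: 1, 6: 2, 16: 1, 19: 1, 18: 1, 2: 1, 11: 2}
Mode: [6, 8, 11, 20]

Mean=159/13, Median=11, Mode=[6, 8, 11, 20]


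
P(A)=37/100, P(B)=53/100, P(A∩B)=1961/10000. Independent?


P(A)×P(B) = 1961/10000
P(A∩B) = 1961/10000
Equal ✓ → Independent

Yes, independent


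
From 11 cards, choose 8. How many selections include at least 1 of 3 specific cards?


Complement: C(11,8) - C(8,8) = 165 - 1 = 164

164


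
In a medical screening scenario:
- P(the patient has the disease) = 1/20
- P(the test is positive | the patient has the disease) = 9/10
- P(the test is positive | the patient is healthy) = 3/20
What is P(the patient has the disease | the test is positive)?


Using Bayes' theorem:
P(A|B) = P(B|A)·P(A) / P(B)

P(the test is positive) = 9/10 × 1/20 + 3/20 × 19/20
= 9/200 + 57/400 = 3/16

P(the patient has the disease|the test is positive) = (9/200) / (3/16) = 6/25

P(the patient has the disease|the test is positive) = 6/25 ≈ 24.00%


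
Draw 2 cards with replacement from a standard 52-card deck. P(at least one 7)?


P(not a 7) = 48/52 = 12/13
P(none in 2 draws) = (12/13)^2 = 144/169
P(≥1 7) = 1 - 144/169 = 25/169

P = 25/169 ≈ 14.79%


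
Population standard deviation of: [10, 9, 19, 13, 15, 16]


Mean = 82/6 = 41/3
  (10-41/3)²=121/9
  (9-41/3)²=196/9
  (19-41/3)²=256/9
  (13-41/3)²=4/9
  (15-41/3)²=16/9
  (16-41/3)²=49/9
Σ(x-μ)² = 214/3
σ² = (214/3)/6 = 107/9

σ = √(107/9) ≈ 3.4480


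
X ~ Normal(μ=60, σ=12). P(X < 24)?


z = (24-60)/12 = -3.0
P(Z < -3.0) = 0.0013

P(X < 24) ≈ 0.0013


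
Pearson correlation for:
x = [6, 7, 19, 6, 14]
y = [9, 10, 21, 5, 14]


n=5, Σx=52, Σy=59, Σxy=749, Σx²=678, Σy²=843
r = (5×749 - 52×59)/√((5×678 - 52²)(5×843 - 59²))
= 677/√(686×734) = 677/√503524 ≈ 677/709.5943 ≈ 0.9541

r ≈ 0.9541


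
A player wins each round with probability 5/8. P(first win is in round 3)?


Geometric: P(X=3) = (1-p)^(k-1)×p = (3/8)^2×5/8 = 45/512

P(X=3) = 45/512 ≈ 8.79%


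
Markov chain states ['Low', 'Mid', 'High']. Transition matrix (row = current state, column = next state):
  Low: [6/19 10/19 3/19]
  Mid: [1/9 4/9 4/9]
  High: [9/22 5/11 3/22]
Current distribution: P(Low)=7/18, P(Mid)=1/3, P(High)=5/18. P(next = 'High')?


P(next=High) = Σᵢ P(now=i)×P(i→High)
= 7/18×3/19 + 1/3×4/9 + 5/18×3/22
= 7/114 + 4/27 + 5/132 = 5585/22572

P = 5585/22572 ≈ 0.2474


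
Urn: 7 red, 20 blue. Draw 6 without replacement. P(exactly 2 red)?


Hypergeometric: C(7,2)×C(20,4)/C(27,6)
= 21×4845/296010 = 2261/6578

P(X=2) = 2261/6578 ≈ 34.37%


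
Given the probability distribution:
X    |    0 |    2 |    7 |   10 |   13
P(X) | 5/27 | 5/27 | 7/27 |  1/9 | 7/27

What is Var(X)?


E[X] = 20/3
E[X²] = 1846/27
Var(X) = E[X²] - (E[X])² = 1846/27 - 400/9 = 646/27

Var(X) = 646/27 ≈ 23.9259


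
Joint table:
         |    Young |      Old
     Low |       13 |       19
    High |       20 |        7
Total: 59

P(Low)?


P(Low) = (13+19)/59 = 32/59

P(Low) = 32/59 ≈ 54.24%


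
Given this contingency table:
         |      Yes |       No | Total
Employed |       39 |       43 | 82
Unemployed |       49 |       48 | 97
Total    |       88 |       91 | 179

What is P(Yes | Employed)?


P(Yes | Employed) = 39/(39+43) = 39/82

P(Yes|Employed) = 39/82 ≈ 47.56%


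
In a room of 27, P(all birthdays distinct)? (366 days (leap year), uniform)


P(all different) = Π(366-i)/366 for i=0..26
= (366/366)×(365/366)×...×(340/366)
= 0.374173

P ≈ 0.3742 ≈ 37.42%


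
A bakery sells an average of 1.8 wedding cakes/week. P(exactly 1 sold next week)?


Poisson(λ=1.8): P(X=1) = e^(-λ)×λ^k/k!
= e^(-1.8) × 1.8^1 / 1!
≈ 0.1652988882 × 1.8 / 1 ≈ 0.297538

P(X=1) ≈ 0.297538 ≈ 29.75%


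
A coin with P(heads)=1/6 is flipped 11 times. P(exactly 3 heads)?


Binomial: P(X=3) = C(11,3)×p^3×(1-p)^8
= 165 × 1/216 × 390625/1679616 = 21484375/120932352

P(X=3) = 21484375/120932352 ≈ 17.77%


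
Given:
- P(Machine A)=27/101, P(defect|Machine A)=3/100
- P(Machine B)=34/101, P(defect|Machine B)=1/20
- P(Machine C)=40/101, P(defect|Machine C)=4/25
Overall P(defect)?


P(B) = Σ P(B|Aᵢ)×P(Aᵢ)
  3/100×27/101 = 81/10100
  1/20×34/101 = 17/1010
  4/25×40/101 = 32/505
Sum = 891/10100

P(defect) = 891/10100 ≈ 8.82%


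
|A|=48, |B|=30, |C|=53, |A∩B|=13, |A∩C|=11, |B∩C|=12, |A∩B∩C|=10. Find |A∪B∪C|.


|A∪B∪C| = 48+30+53-13-11-12+10 = 105

|A∪B∪C| = 105


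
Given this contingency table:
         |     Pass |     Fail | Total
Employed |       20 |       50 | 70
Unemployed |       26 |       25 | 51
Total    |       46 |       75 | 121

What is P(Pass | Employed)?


P(Pass | Employed) = 20/(20+50) = 20/70 = 2/7

P(Pass|Employed) = 2/7 ≈ 28.57%


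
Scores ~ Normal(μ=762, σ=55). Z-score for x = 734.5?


z = (x - μ)/σ = (734.5 - 762)/55 = -0.5

z = -0.5


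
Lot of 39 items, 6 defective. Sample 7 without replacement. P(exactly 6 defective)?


Hypergeometric: C(6,6)×C(33,1)/C(39,7)
= 1×33/15380937 = 1/466089

P(X=6) = 1/466089 ≈ 0.00%


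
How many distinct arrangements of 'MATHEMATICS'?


Letters: 11, freq: {'M': 2, 'A': 2, 'T': 2, 'H': 1, 'E': 1, 'I': 1, 'C': 1, 'S': 1}
11!/(2!×2!×2!×1!×1!×1!×1!×1!) = 39916800/8 = 4989600

4989600


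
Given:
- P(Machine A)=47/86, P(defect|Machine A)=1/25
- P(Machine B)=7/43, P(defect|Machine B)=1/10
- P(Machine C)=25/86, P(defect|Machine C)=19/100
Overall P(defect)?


P(B) = Σ P(B|Aᵢ)×P(Aᵢ)
  1/25×47/86 = 47/2150
  1/10×7/43 = 7/430
  19/100×25/86 = 19/344
Sum = 803/8600

P(defect) = 803/8600 ≈ 9.34%


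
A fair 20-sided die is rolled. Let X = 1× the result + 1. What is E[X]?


E[die] = (1+20)/2 = 21/2
E[X] = 1×21/2 + 1 = 23/2

E[X] = 23/2


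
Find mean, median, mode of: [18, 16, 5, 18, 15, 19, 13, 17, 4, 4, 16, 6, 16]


Sorted: [4, 4, 5, 6, 13, 15, 16, 16, 16, 17, 18, 18, 19]
Mean = 167/13
Median = 16
Freq: {18: 2, 16: 3, 5: 1, 15: 1, 19: 1, 13: 1, 17: 1, 4: 2, 6: 1}
Mode: [16]

Mean=167/13, Median=16, Mode=16


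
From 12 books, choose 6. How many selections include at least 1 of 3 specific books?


Complement: C(12,6) - C(9,6) = 924 - 84 = 840

840


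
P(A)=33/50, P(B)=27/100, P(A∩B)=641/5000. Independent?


P(A)×P(B) = 891/5000
P(A∩B) = 641/5000
Not equal → NOT independent

No, not independent


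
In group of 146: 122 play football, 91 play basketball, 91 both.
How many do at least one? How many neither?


|A∪B| = 122+91-91 = 122
Neither = 146-122 = 24

At least one: 122; Neither: 24


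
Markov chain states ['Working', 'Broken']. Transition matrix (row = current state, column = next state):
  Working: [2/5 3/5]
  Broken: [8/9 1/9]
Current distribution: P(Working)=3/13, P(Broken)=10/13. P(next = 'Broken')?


P(next=Broken) = Σᵢ P(now=i)×P(i→Broken)
= 3/13×3/5 + 10/13×1/9
= 9/65 + 10/117 = 131/585

P = 131/585 ≈ 0.2239


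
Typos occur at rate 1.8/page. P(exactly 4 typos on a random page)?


Poisson(λ=1.8): P(X=4) = e^(-λ)×λ^k/k!
= e^(-1.8) × 1.8^4 / 4!
≈ 0.1652988882 × 10.4976 / 24 ≈ 0.072302

P(X=4) ≈ 0.072302 ≈ 7.23%


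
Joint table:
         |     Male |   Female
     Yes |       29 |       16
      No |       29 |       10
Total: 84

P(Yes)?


P(Yes) = (29+16)/84 = 45/84 = 15/28

P(Yes) = 15/28 ≈ 53.57%


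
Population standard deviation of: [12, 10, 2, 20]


Mean = 44/4 = 11
  (12-11)²=1
  (10-11)²=1
  (2-11)²=81
  (20-11)²=81
Σ(x-μ)² = 164
σ² = 164/4 = 41

σ = √(41) ≈ 6.4031


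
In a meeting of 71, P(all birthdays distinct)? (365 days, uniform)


P(all different) = Π(365-i)/365 for i=0..70
= (365/365)×(364/365)×...×(295/365)
= 0.000679

P ≈ 0.0007 ≈ 0.07%


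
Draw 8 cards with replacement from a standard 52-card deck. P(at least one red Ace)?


P(not a red Ace) = 50/52 = 25/26
P(none in 8 draws) = (25/26)^8 = 152587890625/208827064576
P(≥1 red Ace) = 1 - 152587890625/208827064576 = 56239173951/208827064576

P = 56239173951/208827064576 ≈ 26.93%


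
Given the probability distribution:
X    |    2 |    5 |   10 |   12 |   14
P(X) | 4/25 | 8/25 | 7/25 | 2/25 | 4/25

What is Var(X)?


E[X] = 198/25
E[X²] = 1988/25
Var(X) = E[X²] - (E[X])² = 1988/25 - 39204/625 = 10496/625

Var(X) = 10496/625 ≈ 16.7936


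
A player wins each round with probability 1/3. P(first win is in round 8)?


Geometric: P(X=8) = (1-p)^(k-1)×p = (2/3)^7×1/3 = 128/6561

P(X=8) = 128/6561 ≈ 1.95%


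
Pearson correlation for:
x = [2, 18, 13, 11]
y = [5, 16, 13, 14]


n=4, Σx=44, Σy=48, Σxy=621, Σx²=618, Σy²=646
r = (4×621 - 44×48)/√((4×618 - 44²)(4×646 - 48²))
= 372/√(536×280) = 372/√150080 ≈ 372/387.4016 ≈ 0.9602

r ≈ 0.9602


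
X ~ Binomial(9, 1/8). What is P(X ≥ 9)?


P(X ≥ 9) = Σ P(X=i) for i=9..9
P(X=9) = 1/134217728
Sum = 1/134217728

P(X ≥ 9) = 1/134217728 ≈ 0.00%


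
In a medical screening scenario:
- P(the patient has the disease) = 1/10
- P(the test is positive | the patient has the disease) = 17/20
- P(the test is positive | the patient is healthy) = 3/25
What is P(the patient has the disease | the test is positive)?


Using Bayes' theorem:
P(A|B) = P(B|A)·P(A) / P(B)

P(the test is positive) = 17/20 × 1/10 + 3/25 × 9/10
= 17/200 + 27/250 = 193/1000

P(the patient has the disease|the test is positive) = (17/200) / (193/1000) = 85/193

P(the patient has the disease|the test is positive) = 85/193 ≈ 44.04%


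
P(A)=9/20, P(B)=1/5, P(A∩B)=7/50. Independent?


P(A)×P(B) = 9/100
P(A∩B) = 7/50
Not equal → NOT independent

No, not independent


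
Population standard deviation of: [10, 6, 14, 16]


Mean = 46/4 = 23/2
  (10-23/2)²=9/4
  (6-23/2)²=121/4
  (14-23/2)²=25/4
  (16-23/2)²=81/4
Σ(x-μ)² = 59
σ² = 59/4

σ = √(59/4) ≈ 3.8406


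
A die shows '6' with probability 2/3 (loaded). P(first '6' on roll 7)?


Geometric: P(X=7) = (1-p)^(k-1)×p = (1/3)^6×2/3 = 2/2187

P(X=7) = 2/2187 ≈ 0.09%


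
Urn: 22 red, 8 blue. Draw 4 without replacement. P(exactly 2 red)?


Hypergeometric: C(22,2)×C(8,2)/C(30,4)
= 231×28/27405 = 308/1305

P(X=2) = 308/1305 ≈ 23.60%


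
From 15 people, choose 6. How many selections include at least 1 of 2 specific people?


Complement: C(15,6) - C(13,6) = 5005 - 1716 = 3289

3289


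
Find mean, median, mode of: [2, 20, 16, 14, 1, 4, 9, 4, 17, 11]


Sorted: [1, 2, 4, 4, 9, 11, 14, 16, 17, 20]
Mean = 98/10 = 49/5
Median = 10
Freq: {2: 1, 20: 1, 16: 1, 14: 1, 1: 1, 4: 2, 9: 1, 17: 1, 11: 1}
Mode: [4]

Mean=49/5, Median=10, Mode=4


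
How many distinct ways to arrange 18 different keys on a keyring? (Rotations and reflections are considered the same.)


Free circular arrangements: rotations and reflections both identified.
(n-1)!/2 = 17!/2 = 355687428096000/2 = 177843714048000

177843714048000


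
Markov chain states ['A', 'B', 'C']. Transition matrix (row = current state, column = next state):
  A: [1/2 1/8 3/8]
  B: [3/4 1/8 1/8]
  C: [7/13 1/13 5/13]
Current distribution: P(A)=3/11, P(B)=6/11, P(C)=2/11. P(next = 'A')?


P(next=A) = Σᵢ P(now=i)×P(i→A)
= 3/11×1/2 + 6/11×3/4 + 2/11×7/13
= 3/22 + 9/22 + 14/143 = 92/143

P = 92/143 ≈ 0.6434


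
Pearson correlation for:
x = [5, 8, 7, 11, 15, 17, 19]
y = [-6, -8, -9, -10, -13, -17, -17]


n=7, Σx=82, Σy=-80, Σxy=-1074, Σx²=1134, Σy²=1028
r = (7×(-1074) - 82×(-80))/√((7×1134 - 82²)(7×1028 - (-80)²))
= -958/√(1214×796) = -958/√966344 ≈ -958/983.0280 ≈ -0.9745

r ≈ -0.9745
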